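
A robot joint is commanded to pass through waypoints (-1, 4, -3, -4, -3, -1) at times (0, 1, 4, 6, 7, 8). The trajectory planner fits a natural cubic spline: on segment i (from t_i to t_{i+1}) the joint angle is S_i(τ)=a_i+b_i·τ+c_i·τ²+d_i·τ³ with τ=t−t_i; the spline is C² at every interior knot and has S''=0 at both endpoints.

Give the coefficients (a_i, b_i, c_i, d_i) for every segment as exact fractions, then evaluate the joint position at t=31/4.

  seg 0: a=-1 b=11029/1806 c=0 d=-1999/1806
  seg 1: a=4 b=2516/903 c=-1999/602 d=2915/5418
  seg 2: a=-3 b=-4715/1806 c=458/301 d=-421/1806
  seg 3: a=-4 b=175/258 c=37/301 d=359/1806
  seg 4: a=-3 b=1373/903 c=433/602 d=-433/1806
S(31/4) = -59957/38528

Δ: Δ0=5, Δ1=-7/3, Δ2=-1/2, Δ3=1, Δ4=2
row 1: diag=8, rhs=-44; c'=3/8, d'=-11/2
row 2: denom=10−3·3/8=71/8; d'=(11−3·-11/2)/(71/8)=220/71
row 3: denom=6−2·16/71=394/71; d'=(9−2·220/71)/(394/71)=199/394
row 4: denom=4−1·71/394=1505/394; d'=(6−1·199/394)/(1505/394)=433/301
back: M4=433/301
back: M3=199/394−71/394·433/301=74/301
back: M2=220/71−16/71·74/301=916/301
back: M1=-11/2−3/8·916/301=-1999/301
M: M0=0, M1=-1999/301, M2=916/301, M3=74/301, M4=433/301, M5=0
seg 0: a=-1, c=M0/2=0, d=(M1−M0)/(6·1)=-1999/1806, b=Δ0−h0·(2M0+M1)/6=11029/1806
seg 1: a=4, c=M1/2=-1999/602, d=(M2−M1)/(6·3)=2915/5418, b=Δ1−h1·(2M1+M2)/6=2516/903
seg 2: a=-3, c=M2/2=458/301, d=(M3−M2)/(6·2)=-421/1806, b=Δ2−h2·(2M2+M3)/6=-4715/1806
seg 3: a=-4, c=M3/2=37/301, d=(M4−M3)/(6·1)=359/1806, b=Δ3−h3·(2M3+M4)/6=175/258
seg 4: a=-3, c=M4/2=433/602, d=(M5−M4)/(6·1)=-433/1806, b=Δ4−h4·(2M4+M5)/6=1373/903
t_q=31/4 → seg 4, τ=3/4; S=-3+1373/903·τ+433/602·τ²+-433/1806·τ³=-59957/38528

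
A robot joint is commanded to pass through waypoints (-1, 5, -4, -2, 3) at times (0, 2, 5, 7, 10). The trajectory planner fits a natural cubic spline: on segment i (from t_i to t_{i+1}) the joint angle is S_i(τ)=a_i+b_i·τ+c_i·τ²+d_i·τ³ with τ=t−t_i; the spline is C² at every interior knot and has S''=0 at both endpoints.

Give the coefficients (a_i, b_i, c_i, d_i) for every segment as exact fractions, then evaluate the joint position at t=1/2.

  seg 0: a=-1 b=1997/435 c=0 d=-173/435
  seg 1: a=5 b=-79/435 c=-346/145 d=1888/3915
  seg 2: a=-4 b=-643/435 c=170/87 d=-311/870
  seg 3: a=-2 b=297/145 c=-83/435 d=83/3915
S(1/2) = 289/232

Δ: Δ0=3, Δ1=-3, Δ2=1, Δ3=5/3
row 1: diag=10, rhs=-36; c'=3/10, d'=-18/5
row 2: denom=10−3·3/10=91/10; d'=(24−3·-18/5)/(91/10)=348/91
row 3: denom=10−2·20/91=870/91; d'=(4−2·348/91)/(870/91)=-166/435
back: M3=-166/435
back: M2=348/91−20/91·-166/435=340/87
back: M1=-18/5−3/10·340/87=-692/145
M: M0=0, M1=-692/145, M2=340/87, M3=-166/435, M4=0
seg 0: a=-1, c=M0/2=0, d=(M1−M0)/(6·2)=-173/435, b=Δ0−h0·(2M0+M1)/6=1997/435
seg 1: a=5, c=M1/2=-346/145, d=(M2−M1)/(6·3)=1888/3915, b=Δ1−h1·(2M1+M2)/6=-79/435
seg 2: a=-4, c=M2/2=170/87, d=(M3−M2)/(6·2)=-311/870, b=Δ2−h2·(2M2+M3)/6=-643/435
seg 3: a=-2, c=M3/2=-83/435, d=(M4−M3)/(6·3)=83/3915, b=Δ3−h3·(2M3+M4)/6=297/145
t_q=1/2 → seg 0, τ=1/2; S=-1+1997/435·τ+0·τ²+-173/435·τ³=289/232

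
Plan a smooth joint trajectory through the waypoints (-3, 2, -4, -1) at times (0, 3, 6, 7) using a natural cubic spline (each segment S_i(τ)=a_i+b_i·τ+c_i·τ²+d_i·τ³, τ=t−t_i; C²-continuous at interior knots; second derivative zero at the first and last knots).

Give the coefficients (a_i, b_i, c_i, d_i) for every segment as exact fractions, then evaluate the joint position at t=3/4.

Δ: Δ0=5/3, Δ1=-2, Δ2=3
row 1: diag=12, rhs=-22; c'=1/4, d'=-11/6
row 2: denom=8−3·1/4=29/4; d'=(30−3·-11/6)/(29/4)=142/29
back: M2=142/29
back: M1=-11/6−1/4·142/29=-266/87
M: M0=0, M1=-266/87, M2=142/29, M3=0
seg 0: a=-3, c=M0/2=0, d=(M1−M0)/(6·3)=-133/783, b=Δ0−h0·(2M0+M1)/6=278/87
seg 1: a=2, c=M1/2=-133/87, d=(M2−M1)/(6·3)=346/783, b=Δ1−h1·(2M1+M2)/6=-121/87
seg 2: a=-4, c=M2/2=71/29, d=(M3−M2)/(6·1)=-71/87, b=Δ2−h2·(2M2+M3)/6=119/87
t_q=3/4 → seg 0, τ=3/4; S=-3+278/87·τ+0·τ²+-133/783·τ³=-1253/1856

  seg 0: a=-3 b=278/87 c=0 d=-133/783
  seg 1: a=2 b=-121/87 c=-133/87 d=346/783
  seg 2: a=-4 b=119/87 c=71/29 d=-71/87
S(3/4) = -1253/1856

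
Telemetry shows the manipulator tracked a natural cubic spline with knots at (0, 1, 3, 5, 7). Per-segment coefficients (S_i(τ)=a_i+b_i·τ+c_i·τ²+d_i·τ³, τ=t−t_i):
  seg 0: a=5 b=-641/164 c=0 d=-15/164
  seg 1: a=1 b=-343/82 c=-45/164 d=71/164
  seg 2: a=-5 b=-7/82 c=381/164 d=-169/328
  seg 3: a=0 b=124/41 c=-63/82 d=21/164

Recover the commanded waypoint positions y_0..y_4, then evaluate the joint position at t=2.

y_0=5 y_1=1 y_2=-5 y_3=0 y_4=4
S(2) = -124/41

y_0 = S_0(0) = a_0 = 5
y_1 = S_1(0) = a_1 = 1
y_2 = S_2(0) = a_2 = -5
y_3 = S_3(0) = a_3 = 0
y_4 = S_3(2) = 4
t_q=2 is in segment 1 (τ=1); S_1(τ)=-124/41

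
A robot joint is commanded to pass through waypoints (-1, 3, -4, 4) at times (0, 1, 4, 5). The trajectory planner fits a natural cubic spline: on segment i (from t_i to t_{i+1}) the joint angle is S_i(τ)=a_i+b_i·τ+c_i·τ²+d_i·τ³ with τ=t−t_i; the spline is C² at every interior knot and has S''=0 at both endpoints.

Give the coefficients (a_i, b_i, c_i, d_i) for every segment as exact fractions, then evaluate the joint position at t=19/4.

Δ: Δ0=4, Δ1=-7/3, Δ2=8
row 1: diag=8, rhs=-38; c'=3/8, d'=-19/4
row 2: denom=8−3·3/8=55/8; d'=(62−3·-19/4)/(55/8)=122/11
back: M2=122/11
back: M1=-19/4−3/8·122/11=-98/11
M: M0=0, M1=-98/11, M2=122/11, M3=0
seg 0: a=-1, c=M0/2=0, d=(M1−M0)/(6·1)=-49/33, b=Δ0−h0·(2M0+M1)/6=181/33
seg 1: a=3, c=M1/2=-49/11, d=(M2−M1)/(6·3)=10/9, b=Δ1−h1·(2M1+M2)/6=34/33
seg 2: a=-4, c=M2/2=61/11, d=(M3−M2)/(6·1)=-61/33, b=Δ2−h2·(2M2+M3)/6=142/33
t_q=19/4 → seg 2, τ=3/4; S=-4+142/33·τ+61/11·τ²+-61/33·τ³=1103/704

  seg 0: a=-1 b=181/33 c=0 d=-49/33
  seg 1: a=3 b=34/33 c=-49/11 d=10/9
  seg 2: a=-4 b=142/33 c=61/11 d=-61/33
S(19/4) = 1103/704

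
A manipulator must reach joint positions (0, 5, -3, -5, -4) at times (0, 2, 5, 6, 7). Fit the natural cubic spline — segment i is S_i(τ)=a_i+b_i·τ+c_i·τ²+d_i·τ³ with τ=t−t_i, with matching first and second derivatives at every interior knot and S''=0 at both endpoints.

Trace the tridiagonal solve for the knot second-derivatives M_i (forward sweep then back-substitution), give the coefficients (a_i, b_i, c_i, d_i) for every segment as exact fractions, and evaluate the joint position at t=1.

  seg 0: a=0 b=1505/411 c=0 d=-955/3288
  seg 1: a=5 b=145/822 c=-955/548 d=1307/4932
  seg 2: a=-3 b=-5137/1644 c=88/137 d=793/1644
  seg 3: a=-5 b=-323/822 c=1145/548 d=-1145/1644
S(1) = 3695/1096

Δ: Δ0=5/2, Δ1=-8/3, Δ2=-2, Δ3=1
row 1: diag=10, rhs=-31; c'=3/10, d'=-31/10
row 2: denom=8−3·3/10=71/10; d'=(4−3·-31/10)/(71/10)=133/71
row 3: denom=4−1·10/71=274/71; d'=(18−1·133/71)/(274/71)=1145/274
back: M3=1145/274
back: M2=133/71−10/71·1145/274=176/137
back: M1=-31/10−3/10·176/137=-955/274
M: M0=0, M1=-955/274, M2=176/137, M3=1145/274, M4=0
seg 0: a=0, c=M0/2=0, d=(M1−M0)/(6·2)=-955/3288, b=Δ0−h0·(2M0+M1)/6=1505/411
seg 1: a=5, c=M1/2=-955/548, d=(M2−M1)/(6·3)=1307/4932, b=Δ1−h1·(2M1+M2)/6=145/822
seg 2: a=-3, c=M2/2=88/137, d=(M3−M2)/(6·1)=793/1644, b=Δ2−h2·(2M2+M3)/6=-5137/1644
seg 3: a=-5, c=M3/2=1145/548, d=(M4−M3)/(6·1)=-1145/1644, b=Δ3−h3·(2M3+M4)/6=-323/822
t_q=1 → seg 0, τ=1; S=0+1505/411·τ+0·τ²+-955/3288·τ³=3695/1096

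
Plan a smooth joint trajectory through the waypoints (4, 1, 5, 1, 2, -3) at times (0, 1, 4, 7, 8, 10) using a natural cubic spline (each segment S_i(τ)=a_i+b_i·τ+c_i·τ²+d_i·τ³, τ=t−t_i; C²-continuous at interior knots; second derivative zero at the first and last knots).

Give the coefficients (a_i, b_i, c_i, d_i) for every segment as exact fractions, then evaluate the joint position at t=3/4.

Δ: Δ0=-3, Δ1=4/3, Δ2=-4/3, Δ3=1, Δ4=-5/2
row 1: diag=8, rhs=26; c'=3/8, d'=13/4
row 2: denom=12−3·3/8=87/8; d'=(-16−3·13/4)/(87/8)=-206/87
row 3: denom=8−3·8/29=208/29; d'=(14−3·-206/87)/(208/29)=153/52
row 4: denom=6−1·29/208=1219/208; d'=(-21−1·153/52)/(1219/208)=-4980/1219
back: M4=-4980/1219
back: M3=153/52−29/208·-4980/1219=4281/1219
back: M2=-206/87−8/29·4281/1219=-12202/3657
back: M1=13/4−3/8·-12202/3657=5487/1219
M: M0=0, M1=5487/1219, M2=-12202/3657, M3=4281/1219, M4=-4980/1219, M5=0
seg 0: a=4, c=M0/2=0, d=(M1−M0)/(6·1)=1829/2438, b=Δ0−h0·(2M0+M1)/6=-9143/2438
seg 1: a=1, c=M1/2=5487/2438, d=(M2−M1)/(6·3)=-28663/65826, b=Δ1−h1·(2M1+M2)/6=-1828/1219
seg 2: a=5, c=M2/2=-6101/3657, d=(M3−M2)/(6·3)=25045/65826, b=Δ2−h2·(2M2+M3)/6=603/2438
seg 3: a=1, c=M3/2=4281/2438, d=(M4−M3)/(6·1)=-3087/2438, b=Δ3−h3·(2M3+M4)/6=622/1219
seg 4: a=2, c=M4/2=-2490/1219, d=(M5−M4)/(6·2)=415/1219, b=Δ4−h4·(2M4+M5)/6=545/2438
t_q=3/4 → seg 0, τ=3/4; S=4+-9143/2438·τ+0·τ²+1829/2438·τ³=234647/156032

  seg 0: a=4 b=-9143/2438 c=0 d=1829/2438
  seg 1: a=1 b=-1828/1219 c=5487/2438 d=-28663/65826
  seg 2: a=5 b=603/2438 c=-6101/3657 d=25045/65826
  seg 3: a=1 b=622/1219 c=4281/2438 d=-3087/2438
  seg 4: a=2 b=545/2438 c=-2490/1219 d=415/1219
S(3/4) = 234647/156032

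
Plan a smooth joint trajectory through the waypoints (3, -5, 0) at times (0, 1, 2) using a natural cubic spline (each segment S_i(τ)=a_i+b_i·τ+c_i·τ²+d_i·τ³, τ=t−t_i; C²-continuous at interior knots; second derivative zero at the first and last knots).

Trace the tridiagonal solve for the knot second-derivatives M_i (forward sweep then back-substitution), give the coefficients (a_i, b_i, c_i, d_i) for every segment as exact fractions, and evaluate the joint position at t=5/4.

  seg 0: a=3 b=-45/4 c=0 d=13/4
  seg 1: a=-5 b=-3/2 c=39/4 d=-13/4
S(5/4) = -1233/256

Δ: Δ0=-8, Δ1=5
row 1: diag=4, rhs=78; c'=1/4, d'=39/2
back: M1=39/2
M: M0=0, M1=39/2, M2=0
seg 0: a=3, c=M0/2=0, d=(M1−M0)/(6·1)=13/4, b=Δ0−h0·(2M0+M1)/6=-45/4
seg 1: a=-5, c=M1/2=39/4, d=(M2−M1)/(6·1)=-13/4, b=Δ1−h1·(2M1+M2)/6=-3/2
t_q=5/4 → seg 1, τ=1/4; S=-5+-3/2·τ+39/4·τ²+-13/4·τ³=-1233/256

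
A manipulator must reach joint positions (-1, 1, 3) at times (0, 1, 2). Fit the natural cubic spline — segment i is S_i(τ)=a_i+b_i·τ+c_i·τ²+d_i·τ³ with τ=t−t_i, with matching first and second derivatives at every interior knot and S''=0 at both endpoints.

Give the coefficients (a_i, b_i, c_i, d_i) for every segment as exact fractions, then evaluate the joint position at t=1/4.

  seg 0: a=-1 b=2 c=0 d=0
  seg 1: a=1 b=2 c=0 d=0
S(1/4) = -1/2

Δ: Δ0=2, Δ1=2
row 1: diag=4, rhs=0; c'=1/4, d'=0
back: M1=0
M: M0=0, M1=0, M2=0
seg 0: a=-1, c=M0/2=0, d=(M1−M0)/(6·1)=0, b=Δ0−h0·(2M0+M1)/6=2
seg 1: a=1, c=M1/2=0, d=(M2−M1)/(6·1)=0, b=Δ1−h1·(2M1+M2)/6=2
t_q=1/4 → seg 0, τ=1/4; S=-1+2·τ+0·τ²+0·τ³=-1/2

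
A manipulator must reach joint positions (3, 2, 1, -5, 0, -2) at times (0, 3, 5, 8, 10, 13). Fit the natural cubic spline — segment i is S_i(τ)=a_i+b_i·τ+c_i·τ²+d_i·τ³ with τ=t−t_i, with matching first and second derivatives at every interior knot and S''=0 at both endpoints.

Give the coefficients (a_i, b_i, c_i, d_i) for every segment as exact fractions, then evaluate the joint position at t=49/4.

Δ: Δ0=-1/3, Δ1=-1/2, Δ2=-2, Δ3=5/2, Δ4=-2/3
row 1: diag=10, rhs=-1; c'=1/5, d'=-1/10
row 2: denom=10−2·1/5=48/5; d'=(-9−2·-1/10)/(48/5)=-11/12
row 3: denom=10−3·5/16=145/16; d'=(27−3·-11/12)/(145/16)=476/145
row 4: denom=10−2·32/145=1386/145; d'=(-19−2·476/145)/(1386/145)=-337/126
back: M4=-337/126
back: M3=476/145−32/145·-337/126=244/63
back: M2=-11/12−5/16·244/63=-134/63
back: M1=-1/10−1/5·-134/63=41/126
M: M0=0, M1=41/126, M2=-134/63, M3=244/63, M4=-337/126, M5=0
seg 0: a=3, c=M0/2=0, d=(M1−M0)/(6·3)=41/2268, b=Δ0−h0·(2M0+M1)/6=-125/252
seg 1: a=2, c=M1/2=41/252, d=(M2−M1)/(6·2)=-103/504, b=Δ1−h1·(2M1+M2)/6=-1/126
seg 2: a=1, c=M2/2=-67/63, d=(M3−M2)/(6·3)=1/3, b=Δ2−h2·(2M2+M3)/6=-38/21
seg 3: a=-5, c=M3/2=122/63, d=(M4−M3)/(6·2)=-275/504, b=Δ3−h3·(2M3+M4)/6=17/21
seg 4: a=0, c=M4/2=-337/252, d=(M5−M4)/(6·3)=337/2268, b=Δ4−h4·(2M4+M5)/6=253/126
t_q=49/4 → seg 4, τ=9/4; S=0+253/126·τ+-337/252·τ²+337/2268·τ³=-1003/1792

  seg 0: a=3 b=-125/252 c=0 d=41/2268
  seg 1: a=2 b=-1/126 c=41/252 d=-103/504
  seg 2: a=1 b=-38/21 c=-67/63 d=1/3
  seg 3: a=-5 b=17/21 c=122/63 d=-275/504
  seg 4: a=0 b=253/126 c=-337/252 d=337/2268
S(49/4) = -1003/1792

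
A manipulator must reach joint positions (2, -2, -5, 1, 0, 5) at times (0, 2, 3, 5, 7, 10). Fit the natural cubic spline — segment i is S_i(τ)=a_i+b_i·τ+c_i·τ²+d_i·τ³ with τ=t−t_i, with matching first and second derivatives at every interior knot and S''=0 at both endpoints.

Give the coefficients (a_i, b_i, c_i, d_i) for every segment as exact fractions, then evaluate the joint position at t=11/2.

  seg 0: a=2 b=-2204/1815 c=0 d=-713/3630
  seg 1: a=-2 b=-6482/1815 c=-713/605 d=3176/1815
  seg 2: a=-5 b=-112/165 c=2463/605 d=-8101/7260
  seg 3: a=1 b=4021/1815 c=-635/242 d=9193/14520
  seg 4: a=0 b=-2479/3630 c=2843/2420 d=-2843/21780
S(11/2) = 11855/7744

Δ: Δ0=-2, Δ1=-3, Δ2=3, Δ3=-1/2, Δ4=5/3
row 1: diag=6, rhs=-6; c'=1/6, d'=-1
row 2: denom=6−1·1/6=35/6; d'=(36−1·-1)/(35/6)=222/35
row 3: denom=8−2·12/35=256/35; d'=(-21−2·222/35)/(256/35)=-1179/256
row 4: denom=10−2·35/128=605/64; d'=(13−2·-1179/256)/(605/64)=2843/1210
back: M4=2843/1210
back: M3=-1179/256−35/128·2843/1210=-635/121
back: M2=222/35−12/35·-635/121=4926/605
back: M1=-1−1/6·4926/605=-1426/605
M: M0=0, M1=-1426/605, M2=4926/605, M3=-635/121, M4=2843/1210, M5=0
seg 0: a=2, c=M0/2=0, d=(M1−M0)/(6·2)=-713/3630, b=Δ0−h0·(2M0+M1)/6=-2204/1815
seg 1: a=-2, c=M1/2=-713/605, d=(M2−M1)/(6·1)=3176/1815, b=Δ1−h1·(2M1+M2)/6=-6482/1815
seg 2: a=-5, c=M2/2=2463/605, d=(M3−M2)/(6·2)=-8101/7260, b=Δ2−h2·(2M2+M3)/6=-112/165
seg 3: a=1, c=M3/2=-635/242, d=(M4−M3)/(6·2)=9193/14520, b=Δ3−h3·(2M3+M4)/6=4021/1815
seg 4: a=0, c=M4/2=2843/2420, d=(M5−M4)/(6·3)=-2843/21780, b=Δ4−h4·(2M4+M5)/6=-2479/3630
t_q=11/2 → seg 3, τ=1/2; S=1+4021/1815·τ+-635/242·τ²+9193/14520·τ³=11855/7744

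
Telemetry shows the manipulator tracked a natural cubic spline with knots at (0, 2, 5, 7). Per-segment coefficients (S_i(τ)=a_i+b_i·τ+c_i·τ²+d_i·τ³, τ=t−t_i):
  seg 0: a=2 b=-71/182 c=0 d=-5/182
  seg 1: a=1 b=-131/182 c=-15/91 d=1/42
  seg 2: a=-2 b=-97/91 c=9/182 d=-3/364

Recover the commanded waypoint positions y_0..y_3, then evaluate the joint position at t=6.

y_0=2 y_1=1 y_2=-2 y_3=-4
S(6) = -1101/364

y_0 = S_0(0) = a_0 = 2
y_1 = S_1(0) = a_1 = 1
y_2 = S_2(0) = a_2 = -2
y_3 = S_2(2) = -4
t_q=6 is in segment 2 (τ=1); S_2(τ)=-1101/364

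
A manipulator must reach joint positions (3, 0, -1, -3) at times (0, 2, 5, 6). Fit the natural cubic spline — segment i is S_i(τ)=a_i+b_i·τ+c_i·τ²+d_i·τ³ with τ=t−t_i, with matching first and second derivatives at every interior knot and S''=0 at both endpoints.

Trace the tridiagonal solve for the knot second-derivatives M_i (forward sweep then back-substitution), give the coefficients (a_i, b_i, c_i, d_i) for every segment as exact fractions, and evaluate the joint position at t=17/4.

  seg 0: a=3 b=-811/426 c=0 d=43/426
  seg 1: a=0 b=-295/426 c=43/71 d=-23/142
  seg 2: a=-1 b=-305/213 c=-121/142 d=121/426
S(17/4) = -3063/9088

Δ: Δ0=-3/2, Δ1=-1/3, Δ2=-2
row 1: diag=10, rhs=7; c'=3/10, d'=7/10
row 2: denom=8−3·3/10=71/10; d'=(-10−3·7/10)/(71/10)=-121/71
back: M2=-121/71
back: M1=7/10−3/10·-121/71=86/71
M: M0=0, M1=86/71, M2=-121/71, M3=0
seg 0: a=3, c=M0/2=0, d=(M1−M0)/(6·2)=43/426, b=Δ0−h0·(2M0+M1)/6=-811/426
seg 1: a=0, c=M1/2=43/71, d=(M2−M1)/(6·3)=-23/142, b=Δ1−h1·(2M1+M2)/6=-295/426
seg 2: a=-1, c=M2/2=-121/142, d=(M3−M2)/(6·1)=121/426, b=Δ2−h2·(2M2+M3)/6=-305/213
t_q=17/4 → seg 1, τ=9/4; S=0+-295/426·τ+43/71·τ²+-23/142·τ³=-3063/9088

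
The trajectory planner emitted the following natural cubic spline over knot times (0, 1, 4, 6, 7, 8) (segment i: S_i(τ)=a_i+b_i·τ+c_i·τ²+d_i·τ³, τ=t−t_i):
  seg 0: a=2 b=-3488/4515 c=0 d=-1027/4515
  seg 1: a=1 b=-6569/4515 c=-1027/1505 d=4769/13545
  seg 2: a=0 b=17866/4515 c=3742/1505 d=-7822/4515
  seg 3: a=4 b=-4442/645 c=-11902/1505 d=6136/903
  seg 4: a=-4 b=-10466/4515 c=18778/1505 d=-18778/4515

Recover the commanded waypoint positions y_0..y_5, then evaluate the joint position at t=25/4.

y_0=2 y_1=1 y_2=0 y_3=4 y_4=-4 y_5=2
S(25/4) = 11379/6020

y_0 = S_0(0) = a_0 = 2
y_1 = S_1(0) = a_1 = 1
y_2 = S_2(0) = a_2 = 0
y_3 = S_3(0) = a_3 = 4
y_4 = S_4(0) = a_4 = -4
y_5 = S_4(1) = 2
t_q=25/4 is in segment 3 (τ=1/4); S_3(τ)=11379/6020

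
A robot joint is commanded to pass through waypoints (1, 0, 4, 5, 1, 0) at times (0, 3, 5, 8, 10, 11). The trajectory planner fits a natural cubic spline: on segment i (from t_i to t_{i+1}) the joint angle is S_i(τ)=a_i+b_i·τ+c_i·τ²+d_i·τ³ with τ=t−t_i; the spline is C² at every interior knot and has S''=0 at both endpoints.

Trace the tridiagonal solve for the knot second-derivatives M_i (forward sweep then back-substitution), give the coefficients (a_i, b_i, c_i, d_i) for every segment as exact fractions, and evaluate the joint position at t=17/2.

Δ: Δ0=-1/3, Δ1=2, Δ2=1/3, Δ3=-2, Δ4=-1
row 1: diag=10, rhs=14; c'=1/5, d'=7/5
row 2: denom=10−2·1/5=48/5; d'=(-10−2·7/5)/(48/5)=-4/3
row 3: denom=10−3·5/16=145/16; d'=(-14−3·-4/3)/(145/16)=-32/29
row 4: denom=6−2·32/145=806/145; d'=(6−2·-32/29)/(806/145)=595/403
back: M4=595/403
back: M3=-32/29−32/145·595/403=-576/403
back: M2=-4/3−5/16·-576/403=-1072/1209
back: M1=7/5−1/5·-1072/1209=1907/1209
M: M0=0, M1=1907/1209, M2=-1072/1209, M3=-576/403, M4=595/403, M5=0
seg 0: a=1, c=M0/2=0, d=(M1−M0)/(6·3)=1907/21762, b=Δ0−h0·(2M0+M1)/6=-2713/2418
seg 1: a=0, c=M1/2=1907/2418, d=(M2−M1)/(6·2)=-331/1612, b=Δ1−h1·(2M1+M2)/6=1504/1209
seg 2: a=4, c=M2/2=-536/1209, d=(M3−M2)/(6·3)=-328/10881, b=Δ2−h2·(2M2+M3)/6=2339/1209
seg 3: a=5, c=M3/2=-288/403, d=(M4−M3)/(6·2)=1171/4836, b=Δ3−h3·(2M3+M4)/6=-1861/1209
seg 4: a=1, c=M4/2=595/806, d=(M5−M4)/(6·1)=-595/2418, b=Δ4−h4·(2M4+M5)/6=-1804/1209
t_q=17/2 → seg 3, τ=1/2; S=5+-1861/1209·τ+-288/403·τ²+1171/4836·τ³=52641/12896

  seg 0: a=1 b=-2713/2418 c=0 d=1907/21762
  seg 1: a=0 b=1504/1209 c=1907/2418 d=-331/1612
  seg 2: a=4 b=2339/1209 c=-536/1209 d=-328/10881
  seg 3: a=5 b=-1861/1209 c=-288/403 d=1171/4836
  seg 4: a=1 b=-1804/1209 c=595/806 d=-595/2418
S(17/2) = 52641/12896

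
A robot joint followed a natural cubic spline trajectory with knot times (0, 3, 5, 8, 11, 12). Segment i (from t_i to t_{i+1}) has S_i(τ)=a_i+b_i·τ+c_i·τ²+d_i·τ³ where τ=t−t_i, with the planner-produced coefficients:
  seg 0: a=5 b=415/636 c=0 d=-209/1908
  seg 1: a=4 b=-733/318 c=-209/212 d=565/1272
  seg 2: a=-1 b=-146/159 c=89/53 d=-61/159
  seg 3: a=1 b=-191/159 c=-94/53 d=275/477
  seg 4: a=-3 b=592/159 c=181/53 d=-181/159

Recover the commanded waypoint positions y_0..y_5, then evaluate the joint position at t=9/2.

y_0 = S_0(0) = a_0 = 5
y_1 = S_1(0) = a_1 = 4
y_2 = S_2(0) = a_2 = -1
y_3 = S_3(0) = a_3 = 1
y_4 = S_4(0) = a_4 = -3
y_5 = S_4(1) = 3
t_q=9/2 is in segment 1 (τ=3/2); S_1(τ)=-599/3392

y_0=5 y_1=4 y_2=-1 y_3=1 y_4=-3 y_5=3
S(9/2) = -599/3392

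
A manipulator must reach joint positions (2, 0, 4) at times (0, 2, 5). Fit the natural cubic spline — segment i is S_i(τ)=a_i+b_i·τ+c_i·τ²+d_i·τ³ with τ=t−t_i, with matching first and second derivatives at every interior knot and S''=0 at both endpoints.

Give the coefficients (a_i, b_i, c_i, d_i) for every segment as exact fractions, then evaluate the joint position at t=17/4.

Δ: Δ0=-1, Δ1=4/3
row 1: diag=10, rhs=14; c'=3/10, d'=7/5
back: M1=7/5
M: M0=0, M1=7/5, M2=0
seg 0: a=2, c=M0/2=0, d=(M1−M0)/(6·2)=7/60, b=Δ0−h0·(2M0+M1)/6=-22/15
seg 1: a=0, c=M1/2=7/10, d=(M2−M1)/(6·3)=-7/90, b=Δ1−h1·(2M1+M2)/6=-1/15
t_q=17/4 → seg 1, τ=9/4; S=0+-1/15·τ+7/10·τ²+-7/90·τ³=321/128

  seg 0: a=2 b=-22/15 c=0 d=7/60
  seg 1: a=0 b=-1/15 c=7/10 d=-7/90
S(17/4) = 321/128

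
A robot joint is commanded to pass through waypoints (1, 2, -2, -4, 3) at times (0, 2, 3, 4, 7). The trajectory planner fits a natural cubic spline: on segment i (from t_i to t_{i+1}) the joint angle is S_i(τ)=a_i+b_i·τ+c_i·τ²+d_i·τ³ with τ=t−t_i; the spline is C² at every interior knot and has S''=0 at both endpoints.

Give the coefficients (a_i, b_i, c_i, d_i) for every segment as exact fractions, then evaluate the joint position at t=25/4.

Δ: Δ0=1/2, Δ1=-4, Δ2=-2, Δ3=7/3
row 1: diag=6, rhs=-27; c'=1/6, d'=-9/2
row 2: denom=4−1·1/6=23/6; d'=(12−1·-9/2)/(23/6)=99/23
row 3: denom=8−1·6/23=178/23; d'=(26−1·99/23)/(178/23)=499/178
back: M3=499/178
back: M2=99/23−6/23·499/178=318/89
back: M1=-9/2−1/6·318/89=-907/178
M: M0=0, M1=-907/178, M2=318/89, M3=499/178, M4=0
seg 0: a=1, c=M0/2=0, d=(M1−M0)/(6·2)=-907/2136, b=Δ0−h0·(2M0+M1)/6=587/267
seg 1: a=2, c=M1/2=-907/356, d=(M2−M1)/(6·1)=1543/1068, b=Δ1−h1·(2M1+M2)/6=-1547/534
seg 2: a=-2, c=M2/2=159/89, d=(M3−M2)/(6·1)=-137/1068, b=Δ2−h2·(2M2+M3)/6=-3907/1068
seg 3: a=-4, c=M3/2=499/356, d=(M4−M3)/(6·3)=-499/3204, b=Δ3−h3·(2M3+M4)/6=-251/534
t_q=25/4 → seg 3, τ=9/4; S=-4+-251/534·τ+499/356·τ²+-499/3204·τ³=6025/22784

  seg 0: a=1 b=587/267 c=0 d=-907/2136
  seg 1: a=2 b=-1547/534 c=-907/356 d=1543/1068
  seg 2: a=-2 b=-3907/1068 c=159/89 d=-137/1068
  seg 3: a=-4 b=-251/534 c=499/356 d=-499/3204
S(25/4) = 6025/22784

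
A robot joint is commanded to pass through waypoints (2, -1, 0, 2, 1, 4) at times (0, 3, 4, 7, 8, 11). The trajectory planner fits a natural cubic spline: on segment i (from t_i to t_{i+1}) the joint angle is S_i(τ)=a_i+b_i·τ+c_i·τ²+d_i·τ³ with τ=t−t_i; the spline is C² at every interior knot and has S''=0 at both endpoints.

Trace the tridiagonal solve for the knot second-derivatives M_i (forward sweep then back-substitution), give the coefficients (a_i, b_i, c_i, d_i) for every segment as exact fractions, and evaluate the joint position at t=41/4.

  seg 0: a=2 b=-1970/1131 c=0 d=839/10179
  seg 1: a=-1 b=547/1131 c=839/1131 d=-85/377
  seg 2: a=0 b=1460/1131 c=74/1131 d=-32/351
  seg 3: a=2 b=-880/1131 c=-854/1131 d=201/377
  seg 4: a=1 b=-779/1131 c=955/1131 d=-955/10179
S(41/4) = 64091/24128

Δ: Δ0=-1, Δ1=1, Δ2=2/3, Δ3=-1, Δ4=1
row 1: diag=8, rhs=12; c'=1/8, d'=3/2
row 2: denom=8−1·1/8=63/8; d'=(-2−1·3/2)/(63/8)=-4/9
row 3: denom=8−3·8/21=48/7; d'=(-10−3·-4/9)/(48/7)=-91/72
row 4: denom=8−1·7/48=377/48; d'=(12−1·-91/72)/(377/48)=1910/1131
back: M4=1910/1131
back: M3=-91/72−7/48·1910/1131=-1708/1131
back: M2=-4/9−8/21·-1708/1131=148/1131
back: M1=3/2−1/8·148/1131=1678/1131
M: M0=0, M1=1678/1131, M2=148/1131, M3=-1708/1131, M4=1910/1131, M5=0
seg 0: a=2, c=M0/2=0, d=(M1−M0)/(6·3)=839/10179, b=Δ0−h0·(2M0+M1)/6=-1970/1131
seg 1: a=-1, c=M1/2=839/1131, d=(M2−M1)/(6·1)=-85/377, b=Δ1−h1·(2M1+M2)/6=547/1131
seg 2: a=0, c=M2/2=74/1131, d=(M3−M2)/(6·3)=-32/351, b=Δ2−h2·(2M2+M3)/6=1460/1131
seg 3: a=2, c=M3/2=-854/1131, d=(M4−M3)/(6·1)=201/377, b=Δ3−h3·(2M3+M4)/6=-880/1131
seg 4: a=1, c=M4/2=955/1131, d=(M5−M4)/(6·3)=-955/10179, b=Δ4−h4·(2M4+M5)/6=-779/1131
t_q=41/4 → seg 4, τ=9/4; S=1+-779/1131·τ+955/1131·τ²+-955/10179·τ³=64091/24128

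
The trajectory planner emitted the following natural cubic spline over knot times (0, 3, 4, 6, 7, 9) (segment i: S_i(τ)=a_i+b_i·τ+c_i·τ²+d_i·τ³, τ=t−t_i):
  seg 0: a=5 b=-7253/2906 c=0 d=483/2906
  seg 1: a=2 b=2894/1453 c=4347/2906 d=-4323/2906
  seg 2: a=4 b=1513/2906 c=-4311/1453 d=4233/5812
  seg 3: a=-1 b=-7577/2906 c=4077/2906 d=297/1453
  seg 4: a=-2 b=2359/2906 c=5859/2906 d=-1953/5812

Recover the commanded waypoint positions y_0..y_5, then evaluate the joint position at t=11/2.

y_0=5 y_1=2 y_2=4 y_3=-1 y_4=-2 y_5=5
S(11/2) = 26195/46496

y_0 = S_0(0) = a_0 = 5
y_1 = S_1(0) = a_1 = 2
y_2 = S_2(0) = a_2 = 4
y_3 = S_3(0) = a_3 = -1
y_4 = S_4(0) = a_4 = -2
y_5 = S_4(2) = 5
t_q=11/2 is in segment 2 (τ=3/2); S_2(τ)=26195/46496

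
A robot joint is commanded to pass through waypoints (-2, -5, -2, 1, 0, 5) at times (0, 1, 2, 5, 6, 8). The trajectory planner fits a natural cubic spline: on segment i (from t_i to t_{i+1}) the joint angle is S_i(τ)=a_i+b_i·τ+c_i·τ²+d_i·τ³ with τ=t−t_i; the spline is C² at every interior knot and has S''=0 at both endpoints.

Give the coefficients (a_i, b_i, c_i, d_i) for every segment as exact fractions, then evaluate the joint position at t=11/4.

  seg 0: a=-2 b=-11405/2482 c=0 d=3959/2482
  seg 1: a=-5 b=236/1241 c=11877/2482 d=-4903/2482
  seg 2: a=-2 b=9517/2482 c=-1416/1241 d=487/7446
  seg 3: a=1 b=-1546/1241 c=-1371/2482 d=1981/2482
  seg 4: a=0 b=109/2482 c=2286/1241 d=-381/1241
S(11/4) = 41551/158848

Δ: Δ0=-3, Δ1=3, Δ2=1, Δ3=-1, Δ4=5/2
row 1: diag=4, rhs=36; c'=1/4, d'=9
row 2: denom=8−1·1/4=31/4; d'=(-12−1·9)/(31/4)=-84/31
row 3: denom=8−3·12/31=212/31; d'=(-12−3·-84/31)/(212/31)=-30/53
row 4: denom=6−1·31/212=1241/212; d'=(21−1·-30/53)/(1241/212)=4572/1241
back: M4=4572/1241
back: M3=-30/53−31/212·4572/1241=-1371/1241
back: M2=-84/31−12/31·-1371/1241=-2832/1241
back: M1=9−1/4·-2832/1241=11877/1241
M: M0=0, M1=11877/1241, M2=-2832/1241, M3=-1371/1241, M4=4572/1241, M5=0
seg 0: a=-2, c=M0/2=0, d=(M1−M0)/(6·1)=3959/2482, b=Δ0−h0·(2M0+M1)/6=-11405/2482
seg 1: a=-5, c=M1/2=11877/2482, d=(M2−M1)/(6·1)=-4903/2482, b=Δ1−h1·(2M1+M2)/6=236/1241
seg 2: a=-2, c=M2/2=-1416/1241, d=(M3−M2)/(6·3)=487/7446, b=Δ2−h2·(2M2+M3)/6=9517/2482
seg 3: a=1, c=M3/2=-1371/2482, d=(M4−M3)/(6·1)=1981/2482, b=Δ3−h3·(2M3+M4)/6=-1546/1241
seg 4: a=0, c=M4/2=2286/1241, d=(M5−M4)/(6·2)=-381/1241, b=Δ4−h4·(2M4+M5)/6=109/2482
t_q=11/4 → seg 2, τ=3/4; S=-2+9517/2482·τ+-1416/1241·τ²+487/7446·τ³=41551/158848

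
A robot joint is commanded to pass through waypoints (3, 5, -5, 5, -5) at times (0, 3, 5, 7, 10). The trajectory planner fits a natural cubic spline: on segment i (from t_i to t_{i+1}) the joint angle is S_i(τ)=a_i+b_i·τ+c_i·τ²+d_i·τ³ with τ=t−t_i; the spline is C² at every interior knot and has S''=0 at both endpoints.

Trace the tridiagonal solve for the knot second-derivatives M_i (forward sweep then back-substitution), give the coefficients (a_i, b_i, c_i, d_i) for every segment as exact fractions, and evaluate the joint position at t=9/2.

  seg 0: a=3 b=103/30 c=0 d=-83/270
  seg 1: a=5 b=-73/15 c=-83/30 d=27/20
  seg 2: a=-5 b=4/15 c=16/3 d=-89/60
  seg 3: a=5 b=19/5 c=-107/30 d=107/270
S(9/2) = -127/32

Δ: Δ0=2/3, Δ1=-5, Δ2=5, Δ3=-10/3
row 1: diag=10, rhs=-34; c'=1/5, d'=-17/5
row 2: denom=8−2·1/5=38/5; d'=(60−2·-17/5)/(38/5)=167/19
row 3: denom=10−2·5/19=180/19; d'=(-50−2·167/19)/(180/19)=-107/15
back: M3=-107/15
back: M2=167/19−5/19·-107/15=32/3
back: M1=-17/5−1/5·32/3=-83/15
M: M0=0, M1=-83/15, M2=32/3, M3=-107/15, M4=0
seg 0: a=3, c=M0/2=0, d=(M1−M0)/(6·3)=-83/270, b=Δ0−h0·(2M0+M1)/6=103/30
seg 1: a=5, c=M1/2=-83/30, d=(M2−M1)/(6·2)=27/20, b=Δ1−h1·(2M1+M2)/6=-73/15
seg 2: a=-5, c=M2/2=16/3, d=(M3−M2)/(6·2)=-89/60, b=Δ2−h2·(2M2+M3)/6=4/15
seg 3: a=5, c=M3/2=-107/30, d=(M4−M3)/(6·3)=107/270, b=Δ3−h3·(2M3+M4)/6=19/5
t_q=9/2 → seg 1, τ=3/2; S=5+-73/15·τ+-83/30·τ²+27/20·τ³=-127/32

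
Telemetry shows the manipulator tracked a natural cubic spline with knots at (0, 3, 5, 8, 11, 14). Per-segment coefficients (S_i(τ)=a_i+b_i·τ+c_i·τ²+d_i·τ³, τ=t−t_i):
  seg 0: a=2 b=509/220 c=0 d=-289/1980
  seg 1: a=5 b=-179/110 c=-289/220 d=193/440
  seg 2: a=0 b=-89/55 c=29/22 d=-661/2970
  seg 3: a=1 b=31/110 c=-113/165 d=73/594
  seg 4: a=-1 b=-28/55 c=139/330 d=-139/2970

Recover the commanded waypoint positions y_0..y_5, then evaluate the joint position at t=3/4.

y_0 = S_0(0) = a_0 = 2
y_1 = S_1(0) = a_1 = 5
y_2 = S_2(0) = a_2 = 0
y_3 = S_3(0) = a_3 = 1
y_4 = S_4(0) = a_4 = -1
y_5 = S_4(3) = 0
t_q=3/4 is in segment 0 (τ=3/4); S_0(τ)=10345/2816

y_0=2 y_1=5 y_2=0 y_3=1 y_4=-1 y_5=0
S(3/4) = 10345/2816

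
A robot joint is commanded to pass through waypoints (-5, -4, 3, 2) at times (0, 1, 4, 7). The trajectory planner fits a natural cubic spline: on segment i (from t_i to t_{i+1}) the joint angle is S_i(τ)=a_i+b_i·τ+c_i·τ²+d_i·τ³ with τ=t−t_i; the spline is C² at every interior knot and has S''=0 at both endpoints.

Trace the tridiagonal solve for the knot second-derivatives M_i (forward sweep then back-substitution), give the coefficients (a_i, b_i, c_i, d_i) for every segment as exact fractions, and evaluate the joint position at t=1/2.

  seg 0: a=-5 b=21/29 c=0 d=8/29
  seg 1: a=-4 b=45/29 c=24/29 d=-148/783
  seg 2: a=3 b=41/29 c=-76/87 d=76/783
S(1/2) = -267/58

Δ: Δ0=1, Δ1=7/3, Δ2=-1/3
row 1: diag=8, rhs=8; c'=3/8, d'=1
row 2: denom=12−3·3/8=87/8; d'=(-16−3·1)/(87/8)=-152/87
back: M2=-152/87
back: M1=1−3/8·-152/87=48/29
M: M0=0, M1=48/29, M2=-152/87, M3=0
seg 0: a=-5, c=M0/2=0, d=(M1−M0)/(6·1)=8/29, b=Δ0−h0·(2M0+M1)/6=21/29
seg 1: a=-4, c=M1/2=24/29, d=(M2−M1)/(6·3)=-148/783, b=Δ1−h1·(2M1+M2)/6=45/29
seg 2: a=3, c=M2/2=-76/87, d=(M3−M2)/(6·3)=76/783, b=Δ2−h2·(2M2+M3)/6=41/29
t_q=1/2 → seg 0, τ=1/2; S=-5+21/29·τ+0·τ²+8/29·τ³=-267/58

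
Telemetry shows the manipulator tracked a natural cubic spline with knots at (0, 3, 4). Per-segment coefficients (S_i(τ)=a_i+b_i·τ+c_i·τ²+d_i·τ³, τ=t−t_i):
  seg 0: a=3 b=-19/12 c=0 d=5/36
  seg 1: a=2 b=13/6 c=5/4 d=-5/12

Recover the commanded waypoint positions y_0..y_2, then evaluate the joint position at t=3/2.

y_0 = S_0(0) = a_0 = 3
y_1 = S_1(0) = a_1 = 2
y_2 = S_1(1) = 5
t_q=3/2 is in segment 0 (τ=3/2); S_0(τ)=35/32

y_0=3 y_1=2 y_2=5
S(3/2) = 35/32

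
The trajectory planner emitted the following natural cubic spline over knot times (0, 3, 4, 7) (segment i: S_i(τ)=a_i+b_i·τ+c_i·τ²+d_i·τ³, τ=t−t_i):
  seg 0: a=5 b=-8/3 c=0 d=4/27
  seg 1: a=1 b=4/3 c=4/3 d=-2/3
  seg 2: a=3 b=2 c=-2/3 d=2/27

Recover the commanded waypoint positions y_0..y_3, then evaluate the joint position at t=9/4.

y_0 = S_0(0) = a_0 = 5
y_1 = S_1(0) = a_1 = 1
y_2 = S_2(0) = a_2 = 3
y_3 = S_2(3) = 5
t_q=9/4 is in segment 0 (τ=9/4); S_0(τ)=11/16

y_0=5 y_1=1 y_2=3 y_3=5
S(9/4) = 11/16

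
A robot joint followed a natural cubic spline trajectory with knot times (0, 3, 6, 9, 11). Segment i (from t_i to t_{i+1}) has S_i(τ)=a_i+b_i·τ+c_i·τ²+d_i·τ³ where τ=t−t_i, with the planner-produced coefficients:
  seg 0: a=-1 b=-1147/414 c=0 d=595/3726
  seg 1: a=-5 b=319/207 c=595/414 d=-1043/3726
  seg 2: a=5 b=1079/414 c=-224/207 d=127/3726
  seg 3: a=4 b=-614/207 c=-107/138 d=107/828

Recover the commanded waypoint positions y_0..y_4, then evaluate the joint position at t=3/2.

y_0=-1 y_1=-5 y_2=5 y_3=4 y_4=-4
S(3/2) = -1699/368

y_0 = S_0(0) = a_0 = -1
y_1 = S_1(0) = a_1 = -5
y_2 = S_2(0) = a_2 = 5
y_3 = S_3(0) = a_3 = 4
y_4 = S_3(2) = -4
t_q=3/2 is in segment 0 (τ=3/2); S_0(τ)=-1699/368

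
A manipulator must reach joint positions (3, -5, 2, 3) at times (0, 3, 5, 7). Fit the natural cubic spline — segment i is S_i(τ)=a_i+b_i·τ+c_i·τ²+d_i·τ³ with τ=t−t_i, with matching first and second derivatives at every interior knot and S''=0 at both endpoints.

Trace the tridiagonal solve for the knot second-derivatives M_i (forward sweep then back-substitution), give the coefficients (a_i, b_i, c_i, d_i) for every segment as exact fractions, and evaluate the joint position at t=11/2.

  seg 0: a=3 b=-553/114 c=0 d=83/342
  seg 1: a=-5 b=97/57 c=83/38 d=-293/456
  seg 2: a=2 b=311/114 c=-127/76 d=127/456
S(11/2) = 3625/1216

Δ: Δ0=-8/3, Δ1=7/2, Δ2=1/2
row 1: diag=10, rhs=37; c'=1/5, d'=37/10
row 2: denom=8−2·1/5=38/5; d'=(-18−2·37/10)/(38/5)=-127/38
back: M2=-127/38
back: M1=37/10−1/5·-127/38=83/19
M: M0=0, M1=83/19, M2=-127/38, M3=0
seg 0: a=3, c=M0/2=0, d=(M1−M0)/(6·3)=83/342, b=Δ0−h0·(2M0+M1)/6=-553/114
seg 1: a=-5, c=M1/2=83/38, d=(M2−M1)/(6·2)=-293/456, b=Δ1−h1·(2M1+M2)/6=97/57
seg 2: a=2, c=M2/2=-127/76, d=(M3−M2)/(6·2)=127/456, b=Δ2−h2·(2M2+M3)/6=311/114
t_q=11/2 → seg 2, τ=1/2; S=2+311/114·τ+-127/76·τ²+127/456·τ³=3625/1216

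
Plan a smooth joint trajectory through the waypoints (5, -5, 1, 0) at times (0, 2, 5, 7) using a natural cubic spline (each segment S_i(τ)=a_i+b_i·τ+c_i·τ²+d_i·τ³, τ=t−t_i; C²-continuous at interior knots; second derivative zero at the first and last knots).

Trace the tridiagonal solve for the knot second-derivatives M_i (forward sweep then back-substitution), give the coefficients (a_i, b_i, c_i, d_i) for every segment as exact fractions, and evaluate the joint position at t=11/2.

Δ: Δ0=-5, Δ1=2, Δ2=-1/2
row 1: diag=10, rhs=42; c'=3/10, d'=21/5
row 2: denom=10−3·3/10=91/10; d'=(-15−3·21/5)/(91/10)=-276/91
back: M2=-276/91
back: M1=21/5−3/10·-276/91=465/91
M: M0=0, M1=465/91, M2=-276/91, M3=0
seg 0: a=5, c=M0/2=0, d=(M1−M0)/(6·2)=155/364, b=Δ0−h0·(2M0+M1)/6=-610/91
seg 1: a=-5, c=M1/2=465/182, d=(M2−M1)/(6·3)=-19/42, b=Δ1−h1·(2M1+M2)/6=-145/91
seg 2: a=1, c=M2/2=-138/91, d=(M3−M2)/(6·2)=23/91, b=Δ2−h2·(2M2+M3)/6=277/182
t_q=11/2 → seg 2, τ=1/2; S=1+277/182·τ+-138/91·τ²+23/91·τ³=147/104

  seg 0: a=5 b=-610/91 c=0 d=155/364
  seg 1: a=-5 b=-145/91 c=465/182 d=-19/42
  seg 2: a=1 b=277/182 c=-138/91 d=23/91
S(11/2) = 147/104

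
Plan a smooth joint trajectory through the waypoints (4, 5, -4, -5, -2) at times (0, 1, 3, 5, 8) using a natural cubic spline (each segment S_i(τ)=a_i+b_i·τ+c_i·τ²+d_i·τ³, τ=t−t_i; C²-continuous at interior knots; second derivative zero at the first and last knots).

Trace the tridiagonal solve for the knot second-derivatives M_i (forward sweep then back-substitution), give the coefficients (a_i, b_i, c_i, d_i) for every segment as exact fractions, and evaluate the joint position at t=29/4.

Δ: Δ0=1, Δ1=-9/2, Δ2=-1/2, Δ3=1
row 1: diag=6, rhs=-33; c'=1/3, d'=-11/2
row 2: denom=8−2·1/3=22/3; d'=(24−2·-11/2)/(22/3)=105/22
row 3: denom=10−2·3/11=104/11; d'=(9−2·105/22)/(104/11)=-3/52
back: M3=-3/52
back: M2=105/22−3/11·-3/52=249/52
back: M1=-11/2−1/3·249/52=-369/52
M: M0=0, M1=-369/52, M2=249/52, M3=-3/52, M4=0
seg 0: a=4, c=M0/2=0, d=(M1−M0)/(6·1)=-123/104, b=Δ0−h0·(2M0+M1)/6=227/104
seg 1: a=5, c=M1/2=-369/104, d=(M2−M1)/(6·2)=103/104, b=Δ1−h1·(2M1+M2)/6=-71/52
seg 2: a=-4, c=M2/2=249/104, d=(M3−M2)/(6·2)=-21/52, b=Δ2−h2·(2M2+M3)/6=-191/52
seg 3: a=-5, c=M3/2=-3/104, d=(M4−M3)/(6·3)=1/312, b=Δ3−h3·(2M3+M4)/6=55/52
t_q=29/4 → seg 3, τ=9/4; S=-5+55/52·τ+-3/104·τ²+1/312·τ³=-18169/6656

  seg 0: a=4 b=227/104 c=0 d=-123/104
  seg 1: a=5 b=-71/52 c=-369/104 d=103/104
  seg 2: a=-4 b=-191/52 c=249/104 d=-21/52
  seg 3: a=-5 b=55/52 c=-3/104 d=1/312
S(29/4) = -18169/6656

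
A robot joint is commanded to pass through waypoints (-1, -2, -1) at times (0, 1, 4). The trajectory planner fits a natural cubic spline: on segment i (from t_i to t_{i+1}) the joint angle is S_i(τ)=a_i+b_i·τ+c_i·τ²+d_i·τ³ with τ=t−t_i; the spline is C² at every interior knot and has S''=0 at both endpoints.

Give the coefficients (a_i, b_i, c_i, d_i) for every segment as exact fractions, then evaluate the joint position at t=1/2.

Δ: Δ0=-1, Δ1=1/3
row 1: diag=8, rhs=8; c'=3/8, d'=1
back: M1=1
M: M0=0, M1=1, M2=0
seg 0: a=-1, c=M0/2=0, d=(M1−M0)/(6·1)=1/6, b=Δ0−h0·(2M0+M1)/6=-7/6
seg 1: a=-2, c=M1/2=1/2, d=(M2−M1)/(6·3)=-1/18, b=Δ1−h1·(2M1+M2)/6=-2/3
t_q=1/2 → seg 0, τ=1/2; S=-1+-7/6·τ+0·τ²+1/6·τ³=-25/16

  seg 0: a=-1 b=-7/6 c=0 d=1/6
  seg 1: a=-2 b=-2/3 c=1/2 d=-1/18
S(1/2) = -25/16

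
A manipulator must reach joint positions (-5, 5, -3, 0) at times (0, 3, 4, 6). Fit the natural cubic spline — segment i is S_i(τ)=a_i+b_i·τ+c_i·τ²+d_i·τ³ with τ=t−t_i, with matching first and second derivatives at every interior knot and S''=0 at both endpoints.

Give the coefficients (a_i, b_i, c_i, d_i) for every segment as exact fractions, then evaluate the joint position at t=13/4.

Δ: Δ0=10/3, Δ1=-8, Δ2=3/2
row 1: diag=8, rhs=-68; c'=1/8, d'=-17/2
row 2: denom=6−1·1/8=47/8; d'=(57−1·-17/2)/(47/8)=524/47
back: M2=524/47
back: M1=-17/2−1/8·524/47=-465/47
M: M0=0, M1=-465/47, M2=524/47, M3=0
seg 0: a=-5, c=M0/2=0, d=(M1−M0)/(6·3)=-155/282, b=Δ0−h0·(2M0+M1)/6=2335/282
seg 1: a=5, c=M1/2=-465/94, d=(M2−M1)/(6·1)=989/282, b=Δ1−h1·(2M1+M2)/6=-925/141
seg 2: a=-3, c=M2/2=262/47, d=(M3−M2)/(6·2)=-131/141, b=Δ2−h2·(2M2+M3)/6=-1673/282
t_q=13/4 → seg 1, τ=1/4; S=5+-925/141·τ+-465/94·τ²+989/282·τ³=18683/6016

  seg 0: a=-5 b=2335/282 c=0 d=-155/282
  seg 1: a=5 b=-925/141 c=-465/94 d=989/282
  seg 2: a=-3 b=-1673/282 c=262/47 d=-131/141
S(13/4) = 18683/6016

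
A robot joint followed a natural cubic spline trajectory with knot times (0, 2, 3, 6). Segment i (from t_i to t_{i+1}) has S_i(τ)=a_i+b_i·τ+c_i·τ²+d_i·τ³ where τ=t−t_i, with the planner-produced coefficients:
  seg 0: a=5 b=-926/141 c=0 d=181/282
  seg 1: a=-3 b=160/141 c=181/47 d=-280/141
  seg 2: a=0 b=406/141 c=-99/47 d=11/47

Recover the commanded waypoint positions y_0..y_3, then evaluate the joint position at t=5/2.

y_0=5 y_1=-3 y_2=0 y_3=-4
S(5/2) = -323/188

y_0 = S_0(0) = a_0 = 5
y_1 = S_1(0) = a_1 = -3
y_2 = S_2(0) = a_2 = 0
y_3 = S_2(3) = -4
t_q=5/2 is in segment 1 (τ=1/2); S_1(τ)=-323/188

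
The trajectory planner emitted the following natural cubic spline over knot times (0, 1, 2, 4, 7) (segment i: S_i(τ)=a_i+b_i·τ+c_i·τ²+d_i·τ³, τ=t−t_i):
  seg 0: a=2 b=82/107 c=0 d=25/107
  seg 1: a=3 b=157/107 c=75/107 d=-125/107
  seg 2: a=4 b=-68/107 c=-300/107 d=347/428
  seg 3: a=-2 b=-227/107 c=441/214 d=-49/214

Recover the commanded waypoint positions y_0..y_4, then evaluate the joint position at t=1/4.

y_0=2 y_1=3 y_2=4 y_3=-2 y_4=4
S(1/4) = 15033/6848

y_0 = S_0(0) = a_0 = 2
y_1 = S_1(0) = a_1 = 3
y_2 = S_2(0) = a_2 = 4
y_3 = S_3(0) = a_3 = -2
y_4 = S_3(3) = 4
t_q=1/4 is in segment 0 (τ=1/4); S_0(τ)=15033/6848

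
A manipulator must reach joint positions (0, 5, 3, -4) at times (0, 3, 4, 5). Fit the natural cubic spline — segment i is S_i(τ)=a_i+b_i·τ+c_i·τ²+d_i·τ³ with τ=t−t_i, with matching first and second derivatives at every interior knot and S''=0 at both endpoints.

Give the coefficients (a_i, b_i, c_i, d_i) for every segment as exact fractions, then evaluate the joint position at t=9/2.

  seg 0: a=0 b=242/93 c=0 d=-29/279
  seg 1: a=5 b=-19/93 c=-29/31 d=-80/93
  seg 2: a=3 b=-433/93 c=-109/31 d=109/93
S(9/2) = -15/248

Δ: Δ0=5/3, Δ1=-2, Δ2=-7
row 1: diag=8, rhs=-22; c'=1/8, d'=-11/4
row 2: denom=4−1·1/8=31/8; d'=(-30−1·-11/4)/(31/8)=-218/31
back: M2=-218/31
back: M1=-11/4−1/8·-218/31=-58/31
M: M0=0, M1=-58/31, M2=-218/31, M3=0
seg 0: a=0, c=M0/2=0, d=(M1−M0)/(6·3)=-29/279, b=Δ0−h0·(2M0+M1)/6=242/93
seg 1: a=5, c=M1/2=-29/31, d=(M2−M1)/(6·1)=-80/93, b=Δ1−h1·(2M1+M2)/6=-19/93
seg 2: a=3, c=M2/2=-109/31, d=(M3−M2)/(6·1)=109/93, b=Δ2−h2·(2M2+M3)/6=-433/93
t_q=9/2 → seg 2, τ=1/2; S=3+-433/93·τ+-109/31·τ²+109/93·τ³=-15/248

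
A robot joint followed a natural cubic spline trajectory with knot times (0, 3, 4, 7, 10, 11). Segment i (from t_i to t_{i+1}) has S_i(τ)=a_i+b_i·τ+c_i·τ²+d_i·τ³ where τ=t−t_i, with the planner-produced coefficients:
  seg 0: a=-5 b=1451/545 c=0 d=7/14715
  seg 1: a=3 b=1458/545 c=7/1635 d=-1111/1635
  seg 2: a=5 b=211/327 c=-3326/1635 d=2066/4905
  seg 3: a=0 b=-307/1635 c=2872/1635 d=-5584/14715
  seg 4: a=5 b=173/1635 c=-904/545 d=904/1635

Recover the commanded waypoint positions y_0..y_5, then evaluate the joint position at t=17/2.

y_0=-5 y_1=3 y_2=5 y_3=0 y_4=5 y_5=4
S(17/2) = 521/218

y_0 = S_0(0) = a_0 = -5
y_1 = S_1(0) = a_1 = 3
y_2 = S_2(0) = a_2 = 5
y_3 = S_3(0) = a_3 = 0
y_4 = S_4(0) = a_4 = 5
y_5 = S_4(1) = 4
t_q=17/2 is in segment 3 (τ=3/2); S_3(τ)=521/218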